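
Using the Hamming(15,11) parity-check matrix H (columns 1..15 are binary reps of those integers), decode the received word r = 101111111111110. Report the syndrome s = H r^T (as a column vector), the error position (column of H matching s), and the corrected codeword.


s = (1, 1, 0, 1)^T, error position = 13, corrected codeword c = 101111111111010

Compute s = H r^T mod 2 one row at a time:
  s_1 = 1 + 1 + 1 + 1 + 1 + 1 + 1 + 0 = 7 ≡ 1 (mod 2).
  s_2 = 1 + 1 + 1 + 1 + 1 + 1 + 1 + 0 = 7 ≡ 1 (mod 2).
  s_3 = 0 + 1 + 1 + 1 + 1 + 1 + 1 + 0 = 6 ≡ 0 (mod 2).
  s_4 = 1 + 1 + 1 + 1 + 1 + 1 + 1 + 0 = 7 ≡ 1 (mod 2).
s = (1, 1, 0, 1)^T — this equals column 13 of H (binary 1101), so error is at position 13.
Correct: flip bit 13 of r = 101111111111110 to get c = 101111111111010.


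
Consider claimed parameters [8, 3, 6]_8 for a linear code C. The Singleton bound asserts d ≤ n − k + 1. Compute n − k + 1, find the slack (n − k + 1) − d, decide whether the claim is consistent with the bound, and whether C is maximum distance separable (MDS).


Singleton RHS = n − k + 1 = 6, slack = 0, bound satisfied, MDS.

Singleton bound: d ≤ n − k + 1.
Here n = 8, k = 3, so n − k + 1 = 6.
Given d = 6, check d ≤ 6: YES.
Slack = (n − k + 1) − d = 0.
The code is MDS (slack = 0).
Description: the claimed parameters are [8, 3, 6]_8; such a code would be MDS (meets Singleton bound).


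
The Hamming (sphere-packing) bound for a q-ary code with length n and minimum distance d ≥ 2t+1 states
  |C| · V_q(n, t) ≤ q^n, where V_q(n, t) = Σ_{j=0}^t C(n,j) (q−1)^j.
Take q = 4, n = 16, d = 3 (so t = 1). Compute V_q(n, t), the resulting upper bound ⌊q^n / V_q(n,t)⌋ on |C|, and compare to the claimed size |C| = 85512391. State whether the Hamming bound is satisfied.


V_q(n, t) = 49, q^n = 4294967296, Hamming bound = 87652393, |C| = 85512391 ≤ bound (satisfied).

Step 1: Compute V_q(n, t) = Σ_{j=0}^1 C(n, j) (q−1)^j.
  j = 0: C(16,0)·(3)^0 = 1·1 = 1.
  j = 1: C(16,1)·(3)^1 = 16·3 = 48.
  V_q(n, t) = 1 + 48 = 49.
Step 2: q^n = 4^16 = 4294967296.
Step 3: Hamming bound ⌊q^n / V_q(n,t)⌋ = ⌊4294967296/49⌋ = 87652393.
Step 4: Compare |C| = 85512391 to 87652393: satisfied.
The claimed |C| lies below the Hamming bound.


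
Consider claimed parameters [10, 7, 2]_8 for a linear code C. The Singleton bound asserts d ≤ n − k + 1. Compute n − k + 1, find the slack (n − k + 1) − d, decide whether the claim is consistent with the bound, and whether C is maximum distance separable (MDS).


Singleton RHS = n − k + 1 = 4, slack = 2, bound satisfied, not MDS.

Singleton bound: d ≤ n − k + 1.
Here n = 10, k = 7, so n − k + 1 = 4.
Given d = 2, check d ≤ 4: YES.
Slack = (n − k + 1) − d = 2.
The code is NOT MDS (slack = 2 > 0).
Description: the claimed parameters are [10, 7, 2]_8; such a code would be non-MDS.


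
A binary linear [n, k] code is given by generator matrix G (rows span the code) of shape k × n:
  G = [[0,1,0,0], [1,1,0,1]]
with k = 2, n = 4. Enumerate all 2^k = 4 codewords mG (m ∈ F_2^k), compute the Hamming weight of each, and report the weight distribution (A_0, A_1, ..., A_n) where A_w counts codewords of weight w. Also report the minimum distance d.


Weight distribution: A_0 = 1, A_1 = 1, A_2 = 1, A_3 = 1. Minimum distance d = 1.

Enumerate all 2^2 = 4 messages m ∈ F_2^2.
For each, compute codeword c = mG in F_2^4, then tally its weight.
  m = 00 → c = 0000, weight = 0.
  m = 10 → c = 0100, weight = 1.
  m = 01 → c = 1101, weight = 3.
  m = 11 → c = 1001, weight = 2.
Tally weights:
  weight 0: 1 codewords.
  weight 1: 1 codewords.
  weight 2: 1 codewords.
  weight 3: 1 codewords.
Minimum distance d = smallest w > 0 with A_w > 0 = 1.
Sanity: Σ A_w = 4 = 2^2 = 4 ✓.


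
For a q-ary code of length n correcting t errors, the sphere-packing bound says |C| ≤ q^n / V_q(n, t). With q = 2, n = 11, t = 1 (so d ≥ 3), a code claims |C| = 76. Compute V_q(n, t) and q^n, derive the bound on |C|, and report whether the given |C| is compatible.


V_q(n, t) = 12, q^n = 2048, Hamming bound = 170, |C| = 76 ≤ bound (satisfied).

Step 1: Compute V_q(n, t) = Σ_{j=0}^1 C(n, j) (q−1)^j.
  j = 0: C(11,0)·(1)^0 = 1·1 = 1.
  j = 1: C(11,1)·(1)^1 = 11·1 = 11.
  V_q(n, t) = 1 + 11 = 12.
Step 2: q^n = 2^11 = 2048.
Step 3: Hamming bound ⌊q^n / V_q(n,t)⌋ = ⌊2048/12⌋ = 170.
Step 4: Compare |C| = 76 to 170: satisfied.
The claimed |C| lies below the Hamming bound.


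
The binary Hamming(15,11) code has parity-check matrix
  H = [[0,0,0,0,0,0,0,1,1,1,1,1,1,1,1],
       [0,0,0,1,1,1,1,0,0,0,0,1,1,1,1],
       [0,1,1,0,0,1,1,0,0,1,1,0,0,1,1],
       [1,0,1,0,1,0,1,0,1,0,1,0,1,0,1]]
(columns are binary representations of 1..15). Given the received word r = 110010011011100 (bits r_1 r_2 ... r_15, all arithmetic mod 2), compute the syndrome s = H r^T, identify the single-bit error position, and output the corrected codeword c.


s = (1, 1, 0, 1)^T, error position = 13, corrected codeword c = 110010011011000

Compute s = H r^T mod 2 one row at a time:
  s_1 = 1 + 1 + 0 + 1 + 1 + 1 + 0 + 0 = 5 ≡ 1 (mod 2).
  s_2 = 0 + 1 + 0 + 0 + 1 + 1 + 0 + 0 = 3 ≡ 1 (mod 2).
  s_3 = 1 + 0 + 0 + 0 + 0 + 1 + 0 + 0 = 2 ≡ 0 (mod 2).
  s_4 = 1 + 0 + 1 + 0 + 1 + 1 + 1 + 0 = 5 ≡ 1 (mod 2).
s = (1, 1, 0, 1)^T — this equals column 13 of H (binary 1101), so error is at position 13.
Correct: flip bit 13 of r = 110010011011100 to get c = 110010011011000.


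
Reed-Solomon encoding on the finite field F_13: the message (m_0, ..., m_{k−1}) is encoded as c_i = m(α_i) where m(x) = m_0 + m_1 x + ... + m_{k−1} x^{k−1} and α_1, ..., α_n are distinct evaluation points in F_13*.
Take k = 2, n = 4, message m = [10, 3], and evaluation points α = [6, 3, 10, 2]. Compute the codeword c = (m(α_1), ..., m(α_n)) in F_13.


c = [2, 6, 1, 3]

Message polynomial: m(x) = 10 + 3·x (mod 13).
For each evaluation point α_i, compute m(α_i) mod 13:
  α_1 = 6: Horner steps 3 → 2, so m(6) = 2.
  α_2 = 3: Horner steps 3 → 6, so m(3) = 6.
  α_3 = 10: Horner steps 3 → 1, so m(10) = 1.
  α_4 = 2: Horner steps 3 → 3, so m(2) = 3.
Codeword c = [2, 6, 1, 3] ∈ F_13^4.


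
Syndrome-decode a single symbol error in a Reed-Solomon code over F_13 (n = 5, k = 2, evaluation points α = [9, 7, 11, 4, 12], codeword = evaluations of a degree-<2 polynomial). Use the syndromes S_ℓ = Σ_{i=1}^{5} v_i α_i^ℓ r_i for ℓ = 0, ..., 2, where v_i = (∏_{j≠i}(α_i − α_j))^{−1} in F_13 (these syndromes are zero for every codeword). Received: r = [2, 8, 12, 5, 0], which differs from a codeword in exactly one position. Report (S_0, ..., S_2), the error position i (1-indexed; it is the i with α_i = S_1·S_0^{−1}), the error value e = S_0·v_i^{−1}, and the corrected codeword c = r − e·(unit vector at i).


S = (12, 4, 10), error at position 1, error magnitude e = 5, c = [10, 8, 12, 5, 0].

Step 1: column multipliers v_i = (∏_{j≠i}(α_i − α_j))^{−1} mod 13.
  i = 1 (α = 9): (9−7)(9−11)(9−4)(9−12) = 2·(−2)·5·(−3) = 60 ≡ 8, so v_1 = 8^{−1} = 5 (mod 13).
  i = 2 (α = 7): (7−9)(7−11)(7−4)(7−12) = (−2)·(−4)·3·(−5) = −120 ≡ 10, so v_2 = 10^{−1} = 4 (mod 13).
  i = 3 (α = 11): (11−9)(11−7)(11−4)(11−12) = 2·4·7·(−1) = −56 ≡ 9, so v_3 = 9^{−1} = 3 (mod 13).
  i = 4 (α = 4): (4−9)(4−7)(4−11)(4−12) = (−5)·(−3)·(−7)·(−8) = 840 ≡ 8, so v_4 = 8^{−1} = 5 (mod 13).
  i = 5 (α = 12): (12−9)(12−7)(12−11)(12−4) = 3·5·1·8 = 120 ≡ 3, so v_5 = 3^{−1} = 9 (mod 13).
  v = [5, 4, 3, 5, 9].
Step 2: syndromes of r = [2, 8, 12, 5, 0] (all sums mod 13).
  S_0 = Σ v_i r_i = 5·2 + 4·8 + 3·12 + 5·5 + 9·0 = 103 ≡ 12.
  S_1 = Σ v_i α_i r_i = 5·9·2 + 4·7·8 + 3·11·12 + 5·4·5 + 9·12·0 = 810 ≡ 4.
  α_i^2 mod 13 = [3, 10, 4, 3, 1].
  S_2 = Σ v_i α_i^2 r_i = 5·3·2 + 4·10·8 + 3·4·12 + 5·3·5 + 9·1·0 = 569 ≡ 10.
  S = (12, 4, 10) ≠ 0, so r is not a codeword (an error is present).
Step 3: locate the error. For a single error e at position i, S_ℓ = v_i·e·α_i^ℓ, so α_err = S_1/S_0.
  S_0^{−1} = 12^{−1} = 12 (mod 13), so α_err = 4·12 = 48 ≡ 9 = α_1. Error position i = 1.
  Consistency check: S_2/S_1 = 10·10 = 100 ≡ 9 = α_err ✓ (single-error assumption holds).
Step 4: error magnitude e = S_0/v_1 = S_0·∏_{j≠1}(α_1 − α_j) = 12·8 = 96 ≡ 5 (mod 13).
Step 5: correct position 1: c_1 = r_1 − e = 2 − 5 ≡ 10 (mod 13). Hence c = [10, 8, 12, 5, 0].
  Check: interpolating c through the α_i gives m(x) = 1 + 1·x (degree < 2) with m(α_i) = c_i for every i, so c is indeed a codeword.


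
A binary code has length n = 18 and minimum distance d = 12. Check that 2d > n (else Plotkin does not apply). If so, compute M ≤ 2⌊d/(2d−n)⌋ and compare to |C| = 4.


Plotkin bound M ≤ 4; given |C| = 4 ≤ bound (satisfied).

Check applicability: 2d = 24, n = 18.
2d − n = 6 > 0, so Plotkin applies.
Compute d/(2d−n) = 12/6 ≈ 2.0000.
⌊d/(2d−n)⌋ = 2.
Plotkin bound: M ≤ 2·2 = 4.
Given |C| = 4, check: satisfied.
This |C| is at the Plotkin bound.


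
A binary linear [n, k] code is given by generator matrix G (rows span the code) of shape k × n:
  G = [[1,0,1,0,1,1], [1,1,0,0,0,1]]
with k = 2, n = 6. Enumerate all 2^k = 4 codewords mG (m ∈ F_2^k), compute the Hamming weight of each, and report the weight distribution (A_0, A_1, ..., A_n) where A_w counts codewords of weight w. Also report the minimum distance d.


Weight distribution: A_0 = 1, A_3 = 2, A_4 = 1. Minimum distance d = 3.

Enumerate all 2^2 = 4 messages m ∈ F_2^2.
For each, compute codeword c = mG in F_2^6, then tally its weight.
  m = 00 → c = 000000, weight = 0.
  m = 10 → c = 101011, weight = 4.
  m = 01 → c = 110001, weight = 3.
  m = 11 → c = 011010, weight = 3.
Tally weights:
  weight 0: 1 codewords.
  weight 3: 2 codewords.
  weight 4: 1 codewords.
Minimum distance d = smallest w > 0 with A_w > 0 = 3.
Sanity: Σ A_w = 4 = 2^2 = 4 ✓.


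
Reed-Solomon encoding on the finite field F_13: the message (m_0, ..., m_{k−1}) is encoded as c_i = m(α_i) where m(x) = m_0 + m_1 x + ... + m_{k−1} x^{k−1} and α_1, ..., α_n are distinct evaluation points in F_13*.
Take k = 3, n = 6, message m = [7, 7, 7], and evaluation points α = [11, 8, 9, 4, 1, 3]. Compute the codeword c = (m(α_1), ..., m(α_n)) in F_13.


c = [8, 4, 0, 4, 8, 0]

Message polynomial: m(x) = 7 + 7·x + 7·x^2 (mod 13).
For each evaluation point α_i, compute m(α_i) mod 13:
  α_1 = 11: Horner steps 7 → 6 → 8, so m(11) = 8.
  α_2 = 8: Horner steps 7 → 11 → 4, so m(8) = 4.
  α_3 = 9: Horner steps 7 → 5 → 0, so m(9) = 0.
  α_4 = 4: Horner steps 7 → 9 → 4, so m(4) = 4.
  α_5 = 1: Horner steps 7 → 1 → 8, so m(1) = 8.
  α_6 = 3: Horner steps 7 → 2 → 0, so m(3) = 0.
Codeword c = [8, 4, 0, 4, 8, 0] ∈ F_13^6.


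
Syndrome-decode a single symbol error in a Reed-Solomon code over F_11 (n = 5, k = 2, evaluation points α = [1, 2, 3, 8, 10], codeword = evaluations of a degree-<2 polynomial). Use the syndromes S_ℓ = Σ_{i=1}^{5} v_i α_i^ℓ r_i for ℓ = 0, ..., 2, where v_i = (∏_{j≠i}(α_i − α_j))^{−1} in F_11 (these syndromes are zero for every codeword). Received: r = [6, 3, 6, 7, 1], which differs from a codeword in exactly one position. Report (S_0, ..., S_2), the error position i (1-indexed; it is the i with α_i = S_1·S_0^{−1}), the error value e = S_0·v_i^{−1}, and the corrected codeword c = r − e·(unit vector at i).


S = (7, 10, 8), error at position 3, error magnitude e = 6, c = [6, 3, 0, 7, 1].

Step 1: column multipliers v_i = (∏_{j≠i}(α_i − α_j))^{−1} mod 11.
  i = 1 (α = 1): (1−2)(1−3)(1−8)(1−10) = (−1)·(−2)·(−7)·(−9) = 126 ≡ 5, so v_1 = 5^{−1} = 9 (mod 11).
  i = 2 (α = 2): (2−1)(2−3)(2−8)(2−10) = 1·(−1)·(−6)·(−8) = −48 ≡ 7, so v_2 = 7^{−1} = 8 (mod 11).
  i = 3 (α = 3): (3−1)(3−2)(3−8)(3−10) = 2·1·(−5)·(−7) = 70 ≡ 4, so v_3 = 4^{−1} = 3 (mod 11).
  i = 4 (α = 8): (8−1)(8−2)(8−3)(8−10) = 7·6·5·(−2) = −420 ≡ 9, so v_4 = 9^{−1} = 5 (mod 11).
  i = 5 (α = 10): (10−1)(10−2)(10−3)(10−8) = 9·8·7·2 = 1008 ≡ 7, so v_5 = 7^{−1} = 8 (mod 11).
  v = [9, 8, 3, 5, 8].
Step 2: syndromes of r = [6, 3, 6, 7, 1] (all sums mod 11).
  S_0 = Σ v_i r_i = 9·6 + 8·3 + 3·6 + 5·7 + 8·1 = 139 ≡ 7.
  S_1 = Σ v_i α_i r_i = 9·1·6 + 8·2·3 + 3·3·6 + 5·8·7 + 8·10·1 = 516 ≡ 10.
  α_i^2 mod 11 = [1, 4, 9, 9, 1].
  S_2 = Σ v_i α_i^2 r_i = 9·1·6 + 8·4·3 + 3·9·6 + 5·9·7 + 8·1·1 = 635 ≡ 8.
  S = (7, 10, 8) ≠ 0, so r is not a codeword (an error is present).
Step 3: locate the error. For a single error e at position i, S_ℓ = v_i·e·α_i^ℓ, so α_err = S_1/S_0.
  S_0^{−1} = 7^{−1} = 8 (mod 11), so α_err = 10·8 = 80 ≡ 3 = α_3. Error position i = 3.
  Consistency check: S_2/S_1 = 8·10 = 80 ≡ 3 = α_err ✓ (single-error assumption holds).
Step 4: error magnitude e = S_0/v_3 = S_0·∏_{j≠3}(α_3 − α_j) = 7·4 = 28 ≡ 6 (mod 11).
Step 5: correct position 3: c_3 = r_3 − e = 6 − 6 ≡ 0 (mod 11). Hence c = [6, 3, 0, 7, 1].
  Check: interpolating c through the α_i gives m(x) = 9 + 8·x (degree < 2) with m(α_i) = c_i for every i, so c is indeed a codeword.


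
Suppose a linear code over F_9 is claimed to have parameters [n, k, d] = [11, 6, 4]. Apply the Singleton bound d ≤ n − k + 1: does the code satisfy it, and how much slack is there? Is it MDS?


Singleton RHS = n − k + 1 = 6, slack = 2, bound satisfied, not MDS.

Singleton bound: d ≤ n − k + 1.
Here n = 11, k = 6, so n − k + 1 = 6.
Given d = 4, check d ≤ 6: YES.
Slack = (n − k + 1) − d = 2.
The code is NOT MDS (slack = 2 > 0).
Description: the claimed parameters are [11, 6, 4]_9; such a code would be non-MDS.


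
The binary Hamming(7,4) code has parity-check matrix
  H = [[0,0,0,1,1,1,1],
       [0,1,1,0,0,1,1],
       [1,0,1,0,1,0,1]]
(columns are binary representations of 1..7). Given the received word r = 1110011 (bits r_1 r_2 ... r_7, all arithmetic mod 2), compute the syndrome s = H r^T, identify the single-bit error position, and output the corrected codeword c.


s = (0, 0, 1)^T, error position = 1, corrected codeword c = 0110011

Compute s = H r^T mod 2 one row at a time:
  s_1 = 0 + 0 + 1 + 1 = 2 ≡ 0 (mod 2).
  s_2 = 1 + 1 + 1 + 1 = 4 ≡ 0 (mod 2).
  s_3 = 1 + 1 + 0 + 1 = 3 ≡ 1 (mod 2).
s = (0, 0, 1)^T — this equals column 1 of H (binary 001), so error is at position 1.
Correct: flip bit 1 of r = 1110011 to get c = 0110011.


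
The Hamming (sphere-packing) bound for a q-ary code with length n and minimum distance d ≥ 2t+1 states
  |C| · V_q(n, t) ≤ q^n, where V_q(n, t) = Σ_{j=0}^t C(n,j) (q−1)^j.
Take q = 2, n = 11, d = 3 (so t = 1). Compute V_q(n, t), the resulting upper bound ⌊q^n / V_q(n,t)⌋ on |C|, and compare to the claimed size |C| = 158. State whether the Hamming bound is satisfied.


V_q(n, t) = 12, q^n = 2048, Hamming bound = 170, |C| = 158 ≤ bound (satisfied).

Step 1: Compute V_q(n, t) = Σ_{j=0}^1 C(n, j) (q−1)^j.
  j = 0: C(11,0)·(1)^0 = 1·1 = 1.
  j = 1: C(11,1)·(1)^1 = 11·1 = 11.
  V_q(n, t) = 1 + 11 = 12.
Step 2: q^n = 2^11 = 2048.
Step 3: Hamming bound ⌊q^n / V_q(n,t)⌋ = ⌊2048/12⌋ = 170.
Step 4: Compare |C| = 158 to 170: satisfied.
The claimed |C| lies below the Hamming bound.


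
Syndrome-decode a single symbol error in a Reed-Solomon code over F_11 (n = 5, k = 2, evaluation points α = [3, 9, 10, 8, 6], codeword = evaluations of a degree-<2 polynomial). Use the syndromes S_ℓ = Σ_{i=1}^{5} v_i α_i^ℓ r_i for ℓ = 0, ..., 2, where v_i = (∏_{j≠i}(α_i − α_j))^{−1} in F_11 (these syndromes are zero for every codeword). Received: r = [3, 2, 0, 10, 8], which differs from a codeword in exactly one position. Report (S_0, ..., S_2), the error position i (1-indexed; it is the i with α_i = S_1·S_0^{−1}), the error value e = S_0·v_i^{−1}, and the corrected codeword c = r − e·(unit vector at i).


S = (8, 9, 6), error at position 4, error magnitude e = 6, c = [3, 2, 0, 4, 8].

Step 1: column multipliers v_i = (∏_{j≠i}(α_i − α_j))^{−1} mod 11.
  i = 1 (α = 3): (3−9)(3−10)(3−8)(3−6) = (−6)·(−7)·(−5)·(−3) = 630 ≡ 3, so v_1 = 3^{−1} = 4 (mod 11).
  i = 2 (α = 9): (9−3)(9−10)(9−8)(9−6) = 6·(−1)·1·3 = −18 ≡ 4, so v_2 = 4^{−1} = 3 (mod 11).
  i = 3 (α = 10): (10−3)(10−9)(10−8)(10−6) = 7·1·2·4 = 56 ≡ 1, so v_3 = 1^{−1} = 1 (mod 11).
  i = 4 (α = 8): (8−3)(8−9)(8−10)(8−6) = 5·(−1)·(−2)·2 = 20 ≡ 9, so v_4 = 9^{−1} = 5 (mod 11).
  i = 5 (α = 6): (6−3)(6−9)(6−10)(6−8) = 3·(−3)·(−4)·(−2) = −72 ≡ 5, so v_5 = 5^{−1} = 9 (mod 11).
  v = [4, 3, 1, 5, 9].
Step 2: syndromes of r = [3, 2, 0, 10, 8] (all sums mod 11).
  S_0 = Σ v_i r_i = 4·3 + 3·2 + 1·0 + 5·10 + 9·8 = 140 ≡ 8.
  S_1 = Σ v_i α_i r_i = 4·3·3 + 3·9·2 + 1·10·0 + 5·8·10 + 9·6·8 = 922 ≡ 9.
  α_i^2 mod 11 = [9, 4, 1, 9, 3].
  S_2 = Σ v_i α_i^2 r_i = 4·9·3 + 3·4·2 + 1·1·0 + 5·9·10 + 9·3·8 = 798 ≡ 6.
  S = (8, 9, 6) ≠ 0, so r is not a codeword (an error is present).
Step 3: locate the error. For a single error e at position i, S_ℓ = v_i·e·α_i^ℓ, so α_err = S_1/S_0.
  S_0^{−1} = 8^{−1} = 7 (mod 11), so α_err = 9·7 = 63 ≡ 8 = α_4. Error position i = 4.
  Consistency check: S_2/S_1 = 6·5 = 30 ≡ 8 = α_err ✓ (single-error assumption holds).
Step 4: error magnitude e = S_0/v_4 = S_0·∏_{j≠4}(α_4 − α_j) = 8·9 = 72 ≡ 6 (mod 11).
Step 5: correct position 4: c_4 = r_4 − e = 10 − 6 ≡ 4 (mod 11). Hence c = [3, 2, 0, 4, 8].
  Check: interpolating c through the α_i gives m(x) = 9 + 9·x (degree < 2) with m(α_i) = c_i for every i, so c is indeed a codeword.


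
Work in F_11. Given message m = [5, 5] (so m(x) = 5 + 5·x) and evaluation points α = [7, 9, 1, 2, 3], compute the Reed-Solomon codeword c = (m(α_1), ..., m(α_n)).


c = [7, 6, 10, 4, 9]

Message polynomial: m(x) = 5 + 5·x (mod 11).
For each evaluation point α_i, compute m(α_i) mod 11:
  α_1 = 7: Horner steps 5 → 7, so m(7) = 7.
  α_2 = 9: Horner steps 5 → 6, so m(9) = 6.
  α_3 = 1: Horner steps 5 → 10, so m(1) = 10.
  α_4 = 2: Horner steps 5 → 4, so m(2) = 4.
  α_5 = 3: Horner steps 5 → 9, so m(3) = 9.
Codeword c = [7, 6, 10, 4, 9] ∈ F_11^5.


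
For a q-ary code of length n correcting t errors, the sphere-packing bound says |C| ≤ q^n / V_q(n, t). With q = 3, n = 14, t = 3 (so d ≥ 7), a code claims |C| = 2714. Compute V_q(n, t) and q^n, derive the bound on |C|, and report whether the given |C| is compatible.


V_q(n, t) = 3305, q^n = 4782969, Hamming bound = 1447, |C| = 2714 > bound (violated).

Step 1: Compute V_q(n, t) = Σ_{j=0}^3 C(n, j) (q−1)^j.
  j = 0: C(14,0)·(2)^0 = 1·1 = 1.
  j = 1: C(14,1)·(2)^1 = 14·2 = 28.
  j = 2: C(14,2)·(2)^2 = 91·4 = 364.
  j = 3: C(14,3)·(2)^3 = 364·8 = 2912.
  V_q(n, t) = 1 + 28 + 364 + 2912 = 3305.
Step 2: q^n = 3^14 = 4782969.
Step 3: Hamming bound ⌊q^n / V_q(n,t)⌋ = ⌊4782969/3305⌋ = 1447.
Step 4: Compare |C| = 2714 to 1447: violated.
The claimed |C| lies above the Hamming bound, so no 3-ary code of length 14 with d ≥ 7 can have 2714 codewords.


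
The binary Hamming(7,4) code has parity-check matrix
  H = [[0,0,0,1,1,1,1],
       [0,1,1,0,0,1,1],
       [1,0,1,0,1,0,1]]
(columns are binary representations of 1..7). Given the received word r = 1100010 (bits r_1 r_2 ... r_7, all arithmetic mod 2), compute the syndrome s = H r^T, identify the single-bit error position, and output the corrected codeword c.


s = (1, 0, 1)^T, error position = 5, corrected codeword c = 1100110

Compute s = H r^T mod 2 one row at a time:
  s_1 = 0 + 0 + 1 + 0 = 1 ≡ 1 (mod 2).
  s_2 = 1 + 0 + 1 + 0 = 2 ≡ 0 (mod 2).
  s_3 = 1 + 0 + 0 + 0 = 1 ≡ 1 (mod 2).
s = (1, 0, 1)^T — this equals column 5 of H (binary 101), so error is at position 5.
Correct: flip bit 5 of r = 1100010 to get c = 1100110.


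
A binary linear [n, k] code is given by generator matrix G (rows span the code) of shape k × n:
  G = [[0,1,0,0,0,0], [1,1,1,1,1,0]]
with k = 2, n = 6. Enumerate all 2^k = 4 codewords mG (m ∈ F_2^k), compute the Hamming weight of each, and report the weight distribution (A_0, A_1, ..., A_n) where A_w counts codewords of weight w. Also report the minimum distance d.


Weight distribution: A_0 = 1, A_1 = 1, A_4 = 1, A_5 = 1. Minimum distance d = 1.

Enumerate all 2^2 = 4 messages m ∈ F_2^2.
For each, compute codeword c = mG in F_2^6, then tally its weight.
  m = 00 → c = 000000, weight = 0.
  m = 10 → c = 010000, weight = 1.
  m = 01 → c = 111110, weight = 5.
  m = 11 → c = 101110, weight = 4.
Tally weights:
  weight 0: 1 codewords.
  weight 1: 1 codewords.
  weight 4: 1 codewords.
  weight 5: 1 codewords.
Minimum distance d = smallest w > 0 with A_w > 0 = 1.
Sanity: Σ A_w = 4 = 2^2 = 4 ✓.


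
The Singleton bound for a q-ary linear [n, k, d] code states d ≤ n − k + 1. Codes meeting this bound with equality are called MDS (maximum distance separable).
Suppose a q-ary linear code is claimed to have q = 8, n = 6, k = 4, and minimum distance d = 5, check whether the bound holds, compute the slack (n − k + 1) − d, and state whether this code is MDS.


Singleton RHS = n − k + 1 = 3, slack = -2, bound violated (no such code; not MDS).

Singleton bound: d ≤ n − k + 1.
Here n = 6, k = 4, so n − k + 1 = 3.
Given d = 5, check d ≤ 3: NO.
Slack = (n − k + 1) − d = -2.
The slack is negative: d = 5 exceeds n − k + 1 = 3 by 2, so the Singleton bound is violated and no linear [6, 4, 5]_8 code can exist. In particular it is not MDS (MDS requires d = n − k + 1 exactly).
Description: the claimed parameters are [6, 4, 5]_8; such a code would be impossible (violates the Singleton bound).


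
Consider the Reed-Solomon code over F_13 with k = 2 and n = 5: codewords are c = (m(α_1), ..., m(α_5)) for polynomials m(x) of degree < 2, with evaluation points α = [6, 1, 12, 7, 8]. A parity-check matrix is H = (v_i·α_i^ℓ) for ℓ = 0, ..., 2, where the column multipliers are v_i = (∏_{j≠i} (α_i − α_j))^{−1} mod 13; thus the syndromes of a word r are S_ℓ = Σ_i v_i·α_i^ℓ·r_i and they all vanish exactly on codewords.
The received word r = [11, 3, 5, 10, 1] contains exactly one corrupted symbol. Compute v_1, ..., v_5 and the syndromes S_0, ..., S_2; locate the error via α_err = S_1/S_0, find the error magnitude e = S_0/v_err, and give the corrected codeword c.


S = (2, 3, 11), error at position 5, error magnitude e = 5, c = [11, 3, 5, 10, 9].

Step 1: column multipliers v_i = (∏_{j≠i}(α_i − α_j))^{−1} mod 13.
  i = 1 (α = 6): (6−1)(6−12)(6−7)(6−8) = 5·(−6)·(−1)·(−2) = −60 ≡ 5, so v_1 = 5^{−1} = 8 (mod 13).
  i = 2 (α = 1): (1−6)(1−12)(1−7)(1−8) = (−5)·(−11)·(−6)·(−7) = 2310 ≡ 9, so v_2 = 9^{−1} = 3 (mod 13).
  i = 3 (α = 12): (12−6)(12−1)(12−7)(12−8) = 6·11·5·4 = 1320 ≡ 7, so v_3 = 7^{−1} = 2 (mod 13).
  i = 4 (α = 7): (7−6)(7−1)(7−12)(7−8) = 1·6·(−5)·(−1) = 30 ≡ 4, so v_4 = 4^{−1} = 10 (mod 13).
  i = 5 (α = 8): (8−6)(8−1)(8−12)(8−7) = 2·7·(−4)·1 = −56 ≡ 9, so v_5 = 9^{−1} = 3 (mod 13).
  v = [8, 3, 2, 10, 3].
Step 2: syndromes of r = [11, 3, 5, 10, 1] (all sums mod 13).
  S_0 = Σ v_i r_i = 8·11 + 3·3 + 2·5 + 10·10 + 3·1 = 210 ≡ 2.
  S_1 = Σ v_i α_i r_i = 8·6·11 + 3·1·3 + 2·12·5 + 10·7·10 + 3·8·1 = 1381 ≡ 3.
  α_i^2 mod 13 = [10, 1, 1, 10, 12].
  S_2 = Σ v_i α_i^2 r_i = 8·10·11 + 3·1·3 + 2·1·5 + 10·10·10 + 3·12·1 = 1935 ≡ 11.
  S = (2, 3, 11) ≠ 0, so r is not a codeword (an error is present).
Step 3: locate the error. For a single error e at position i, S_ℓ = v_i·e·α_i^ℓ, so α_err = S_1/S_0.
  S_0^{−1} = 2^{−1} = 7 (mod 13), so α_err = 3·7 = 21 ≡ 8 = α_5. Error position i = 5.
  Consistency check: S_2/S_1 = 11·9 = 99 ≡ 8 = α_err ✓ (single-error assumption holds).
Step 4: error magnitude e = S_0/v_5 = S_0·∏_{j≠5}(α_5 − α_j) = 2·9 = 18 ≡ 5 (mod 13).
Step 5: correct position 5: c_5 = r_5 − e = 1 − 5 ≡ 9 (mod 13). Hence c = [11, 3, 5, 10, 9].
  Check: interpolating c through the α_i gives m(x) = 4 + 12·x (degree < 2) with m(α_i) = c_i for every i, so c is indeed a codeword.


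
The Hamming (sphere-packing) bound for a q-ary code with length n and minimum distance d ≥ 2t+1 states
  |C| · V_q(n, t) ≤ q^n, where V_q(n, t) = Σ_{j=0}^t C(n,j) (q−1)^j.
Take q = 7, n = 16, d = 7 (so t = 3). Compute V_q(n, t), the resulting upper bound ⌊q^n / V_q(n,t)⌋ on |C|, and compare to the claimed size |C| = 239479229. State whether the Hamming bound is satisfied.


V_q(n, t) = 125377, q^n = 33232930569601, Hamming bound = 265064011, |C| = 239479229 ≤ bound (satisfied).

Step 1: Compute V_q(n, t) = Σ_{j=0}^3 C(n, j) (q−1)^j.
  j = 0: C(16,0)·(6)^0 = 1·1 = 1.
  j = 1: C(16,1)·(6)^1 = 16·6 = 96.
  j = 2: C(16,2)·(6)^2 = 120·36 = 4320.
  j = 3: C(16,3)·(6)^3 = 560·216 = 120960.
  V_q(n, t) = 1 + 96 + 4320 + 120960 = 125377.
Step 2: q^n = 7^16 = 33232930569601.
Step 3: Hamming bound ⌊q^n / V_q(n,t)⌋ = ⌊33232930569601/125377⌋ = 265064011.
Step 4: Compare |C| = 239479229 to 265064011: satisfied.
The claimed |C| lies below the Hamming bound.


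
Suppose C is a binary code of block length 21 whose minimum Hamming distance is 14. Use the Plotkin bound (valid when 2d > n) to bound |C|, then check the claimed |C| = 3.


Plotkin bound M ≤ 4; given |C| = 3 ≤ bound (satisfied).

Check applicability: 2d = 28, n = 21.
2d − n = 7 > 0, so Plotkin applies.
Compute d/(2d−n) = 14/7 ≈ 2.0000.
⌊d/(2d−n)⌋ = 2.
Plotkin bound: M ≤ 2·2 = 4.
Given |C| = 3, check: satisfied.
This |C| is below the Plotkin bound.


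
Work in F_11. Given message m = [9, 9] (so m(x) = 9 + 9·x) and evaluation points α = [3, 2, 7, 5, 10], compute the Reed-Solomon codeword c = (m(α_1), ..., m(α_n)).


c = [3, 5, 6, 10, 0]

Message polynomial: m(x) = 9 + 9·x (mod 11).
For each evaluation point α_i, compute m(α_i) mod 11:
  α_1 = 3: Horner steps 9 → 3, so m(3) = 3.
  α_2 = 2: Horner steps 9 → 5, so m(2) = 5.
  α_3 = 7: Horner steps 9 → 6, so m(7) = 6.
  α_4 = 5: Horner steps 9 → 10, so m(5) = 10.
  α_5 = 10: Horner steps 9 → 0, so m(10) = 0.
Codeword c = [3, 5, 6, 10, 0] ∈ F_11^5.


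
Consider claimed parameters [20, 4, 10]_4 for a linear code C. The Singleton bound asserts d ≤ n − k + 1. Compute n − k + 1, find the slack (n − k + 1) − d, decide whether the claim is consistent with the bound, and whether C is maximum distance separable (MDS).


Singleton RHS = n − k + 1 = 17, slack = 7, bound satisfied, not MDS.

Singleton bound: d ≤ n − k + 1.
Here n = 20, k = 4, so n − k + 1 = 17.
Given d = 10, check d ≤ 17: YES.
Slack = (n − k + 1) − d = 7.
The code is NOT MDS (slack = 7 > 0).
Description: the claimed parameters are [20, 4, 10]_4; such a code would be non-MDS.


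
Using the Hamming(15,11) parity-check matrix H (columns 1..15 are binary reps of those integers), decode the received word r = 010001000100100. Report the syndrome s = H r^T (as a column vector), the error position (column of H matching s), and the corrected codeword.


s = (0, 0, 1, 1)^T, error position = 3, corrected codeword c = 011001000100100

Compute s = H r^T mod 2 one row at a time:
  s_1 = 0 + 0 + 1 + 0 + 0 + 1 + 0 + 0 = 2 ≡ 0 (mod 2).
  s_2 = 0 + 0 + 1 + 0 + 0 + 1 + 0 + 0 = 2 ≡ 0 (mod 2).
  s_3 = 1 + 0 + 1 + 0 + 1 + 0 + 0 + 0 = 3 ≡ 1 (mod 2).
  s_4 = 0 + 0 + 0 + 0 + 0 + 0 + 1 + 0 = 1 ≡ 1 (mod 2).
s = (0, 0, 1, 1)^T — this equals column 3 of H (binary 0011), so error is at position 3.
Correct: flip bit 3 of r = 010001000100100 to get c = 011001000100100.


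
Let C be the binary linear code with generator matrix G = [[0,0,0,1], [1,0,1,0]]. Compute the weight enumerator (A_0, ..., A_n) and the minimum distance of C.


Weight distribution: A_0 = 1, A_1 = 1, A_2 = 1, A_3 = 1. Minimum distance d = 1.

Enumerate all 2^2 = 4 messages m ∈ F_2^2.
For each, compute codeword c = mG in F_2^4, then tally its weight.
  m = 00 → c = 0000, weight = 0.
  m = 10 → c = 0001, weight = 1.
  m = 01 → c = 1010, weight = 2.
  m = 11 → c = 1011, weight = 3.
Tally weights:
  weight 0: 1 codewords.
  weight 1: 1 codewords.
  weight 2: 1 codewords.
  weight 3: 1 codewords.
Minimum distance d = smallest w > 0 with A_w > 0 = 1.
Sanity: Σ A_w = 4 = 2^2 = 4 ✓.


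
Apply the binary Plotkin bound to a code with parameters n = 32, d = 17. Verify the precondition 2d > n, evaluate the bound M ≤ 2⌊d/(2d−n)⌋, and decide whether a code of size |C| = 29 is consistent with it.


Plotkin bound M ≤ 16; given |C| = 29 > bound (violated).

Check applicability: 2d = 34, n = 32.
2d − n = 2 > 0, so Plotkin applies.
Compute d/(2d−n) = 17/2 ≈ 8.5000.
⌊d/(2d−n)⌋ = 8.
Plotkin bound: M ≤ 2·8 = 16.
Given |C| = 29, check: VIOLATED.
This |C| is above the Plotkin bound, so no binary code with n = 32, d = 17 and 29 codewords exists.


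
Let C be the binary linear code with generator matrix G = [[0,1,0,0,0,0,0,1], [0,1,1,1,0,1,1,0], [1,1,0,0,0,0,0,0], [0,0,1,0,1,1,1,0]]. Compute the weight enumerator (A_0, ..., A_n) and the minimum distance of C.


Weight distribution: A_0 = 1, A_2 = 3, A_3 = 3, A_4 = 1, A_5 = 4, A_6 = 3, A_7 = 1. Minimum distance d = 2.

Enumerate all 2^4 = 16 messages m ∈ F_2^4.
For each, compute codeword c = mG in F_2^8, then tally its weight.
  m = 0000 → c = 00000000, weight = 0.
  m = 1000 → c = 01000001, weight = 2.
  m = 0100 → c = 01110110, weight = 5.
  m = 1100 → c = 00110111, weight = 5.
  m = 0010 → c = 11000000, weight = 2.
  m = 1010 → c = 10000001, weight = 2.
  m = 0110 → c = 10110110, weight = 5.
  m = 1110 → c = 11110111, weight = 7.
  m = 0001 → c = 00101110, weight = 4.
  m = 1001 → c = 01101111, weight = 6.
  m = 0101 → c = 01011000, weight = 3.
  m = 1101 → c = 00011001, weight = 3.
  m = 0011 → c = 11101110, weight = 6.
  m = 1011 → c = 10101111, weight = 6.
  m = 0111 → c = 10011000, weight = 3.
  m = 1111 → c = 11011001, weight = 5.
Tally weights:
  weight 0: 1 codewords.
  weight 2: 3 codewords.
  weight 3: 3 codewords.
  weight 4: 1 codewords.
  weight 5: 4 codewords.
  weight 6: 3 codewords.
  weight 7: 1 codewords.
Minimum distance d = smallest w > 0 with A_w > 0 = 2.
Sanity: Σ A_w = 16 = 2^4 = 16 ✓.


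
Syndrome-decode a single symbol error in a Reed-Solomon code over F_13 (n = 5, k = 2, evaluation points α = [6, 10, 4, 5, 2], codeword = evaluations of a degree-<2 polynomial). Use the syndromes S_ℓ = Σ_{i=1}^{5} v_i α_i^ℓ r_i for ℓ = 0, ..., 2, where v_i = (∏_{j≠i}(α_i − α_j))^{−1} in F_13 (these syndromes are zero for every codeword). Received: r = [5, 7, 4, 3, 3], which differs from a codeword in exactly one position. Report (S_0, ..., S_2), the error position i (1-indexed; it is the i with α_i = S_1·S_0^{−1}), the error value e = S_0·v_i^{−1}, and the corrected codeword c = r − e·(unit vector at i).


S = (9, 6, 4), error at position 4, error magnitude e = 5, c = [5, 7, 4, 11, 3].

Step 1: column multipliers v_i = (∏_{j≠i}(α_i − α_j))^{−1} mod 13.
  i = 1 (α = 6): (6−10)(6−4)(6−5)(6−2) = (−4)·2·1·4 = −32 ≡ 7, so v_1 = 7^{−1} = 2 (mod 13).
  i = 2 (α = 10): (10−6)(10−4)(10−5)(10−2) = 4·6·5·8 = 960 ≡ 11, so v_2 = 11^{−1} = 6 (mod 13).
  i = 3 (α = 4): (4−6)(4−10)(4−5)(4−2) = (−2)·(−6)·(−1)·2 = −24 ≡ 2, so v_3 = 2^{−1} = 7 (mod 13).
  i = 4 (α = 5): (5−6)(5−10)(5−4)(5−2) = (−1)·(−5)·1·3 = 15 ≡ 2, so v_4 = 2^{−1} = 7 (mod 13).
  i = 5 (α = 2): (2−6)(2−10)(2−4)(2−5) = (−4)·(−8)·(−2)·(−3) = 192 ≡ 10, so v_5 = 10^{−1} = 4 (mod 13).
  v = [2, 6, 7, 7, 4].
Step 2: syndromes of r = [5, 7, 4, 3, 3] (all sums mod 13).
  S_0 = Σ v_i r_i = 2·5 + 6·7 + 7·4 + 7·3 + 4·3 = 113 ≡ 9.
  S_1 = Σ v_i α_i r_i = 2·6·5 + 6·10·7 + 7·4·4 + 7·5·3 + 4·2·3 = 721 ≡ 6.
  α_i^2 mod 13 = [10, 9, 3, 12, 4].
  S_2 = Σ v_i α_i^2 r_i = 2·10·5 + 6·9·7 + 7·3·4 + 7·12·3 + 4·4·3 = 862 ≡ 4.
  S = (9, 6, 4) ≠ 0, so r is not a codeword (an error is present).
Step 3: locate the error. For a single error e at position i, S_ℓ = v_i·e·α_i^ℓ, so α_err = S_1/S_0.
  S_0^{−1} = 9^{−1} = 3 (mod 13), so α_err = 6·3 = 18 ≡ 5 = α_4. Error position i = 4.
  Consistency check: S_2/S_1 = 4·11 = 44 ≡ 5 = α_err ✓ (single-error assumption holds).
Step 4: error magnitude e = S_0/v_4 = S_0·∏_{j≠4}(α_4 − α_j) = 9·2 = 18 ≡ 5 (mod 13).
Step 5: correct position 4: c_4 = r_4 − e = 3 − 5 ≡ 11 (mod 13). Hence c = [5, 7, 4, 11, 3].
  Check: interpolating c through the α_i gives m(x) = 2 + 7·x (degree < 2) with m(α_i) = c_i for every i, so c is indeed a codeword.


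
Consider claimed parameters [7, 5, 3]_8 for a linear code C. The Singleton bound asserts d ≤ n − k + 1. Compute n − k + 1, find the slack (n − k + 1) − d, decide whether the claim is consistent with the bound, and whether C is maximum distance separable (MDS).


Singleton RHS = n − k + 1 = 3, slack = 0, bound satisfied, MDS.

Singleton bound: d ≤ n − k + 1.
Here n = 7, k = 5, so n − k + 1 = 3.
Given d = 3, check d ≤ 3: YES.
Slack = (n − k + 1) − d = 0.
The code is MDS (slack = 0).
Description: the claimed parameters are [7, 5, 3]_8; such a code would be MDS (meets Singleton bound).


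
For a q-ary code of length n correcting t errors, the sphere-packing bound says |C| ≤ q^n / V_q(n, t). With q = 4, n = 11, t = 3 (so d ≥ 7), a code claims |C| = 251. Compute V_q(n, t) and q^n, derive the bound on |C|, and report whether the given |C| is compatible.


V_q(n, t) = 4984, q^n = 4194304, Hamming bound = 841, |C| = 251 ≤ bound (satisfied).

Step 1: Compute V_q(n, t) = Σ_{j=0}^3 C(n, j) (q−1)^j.
  j = 0: C(11,0)·(3)^0 = 1·1 = 1.
  j = 1: C(11,1)·(3)^1 = 11·3 = 33.
  j = 2: C(11,2)·(3)^2 = 55·9 = 495.
  j = 3: C(11,3)·(3)^3 = 165·27 = 4455.
  V_q(n, t) = 1 + 33 + 495 + 4455 = 4984.
Step 2: q^n = 4^11 = 4194304.
Step 3: Hamming bound ⌊q^n / V_q(n,t)⌋ = ⌊4194304/4984⌋ = 841.
Step 4: Compare |C| = 251 to 841: satisfied.
The claimed |C| lies below the Hamming bound.


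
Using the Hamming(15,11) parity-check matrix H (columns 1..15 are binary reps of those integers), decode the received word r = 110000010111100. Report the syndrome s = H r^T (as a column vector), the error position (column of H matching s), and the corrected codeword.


s = (1, 0, 1, 1)^T, error position = 11, corrected codeword c = 110000010101100

Compute s = H r^T mod 2 one row at a time:
  s_1 = 1 + 0 + 1 + 1 + 1 + 1 + 0 + 0 = 5 ≡ 1 (mod 2).
  s_2 = 0 + 0 + 0 + 0 + 1 + 1 + 0 + 0 = 2 ≡ 0 (mod 2).
  s_3 = 1 + 0 + 0 + 0 + 1 + 1 + 0 + 0 = 3 ≡ 1 (mod 2).
  s_4 = 1 + 0 + 0 + 0 + 0 + 1 + 1 + 0 = 3 ≡ 1 (mod 2).
s = (1, 0, 1, 1)^T — this equals column 11 of H (binary 1011), so error is at position 11.
Correct: flip bit 11 of r = 110000010111100 to get c = 110000010101100.


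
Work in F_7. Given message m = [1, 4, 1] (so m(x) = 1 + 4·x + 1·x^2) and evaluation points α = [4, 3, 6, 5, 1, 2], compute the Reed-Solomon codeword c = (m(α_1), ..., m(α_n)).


c = [5, 1, 5, 4, 6, 6]

Message polynomial: m(x) = 1 + 4·x + 1·x^2 (mod 7).
For each evaluation point α_i, compute m(α_i) mod 7:
  α_1 = 4: Horner steps 1 → 1 → 5, so m(4) = 5.
  α_2 = 3: Horner steps 1 → 0 → 1, so m(3) = 1.
  α_3 = 6: Horner steps 1 → 3 → 5, so m(6) = 5.
  α_4 = 5: Horner steps 1 → 2 → 4, so m(5) = 4.
  α_5 = 1: Horner steps 1 → 5 → 6, so m(1) = 6.
  α_6 = 2: Horner steps 1 → 6 → 6, so m(2) = 6.
Codeword c = [5, 1, 5, 4, 6, 6] ∈ F_7^6.


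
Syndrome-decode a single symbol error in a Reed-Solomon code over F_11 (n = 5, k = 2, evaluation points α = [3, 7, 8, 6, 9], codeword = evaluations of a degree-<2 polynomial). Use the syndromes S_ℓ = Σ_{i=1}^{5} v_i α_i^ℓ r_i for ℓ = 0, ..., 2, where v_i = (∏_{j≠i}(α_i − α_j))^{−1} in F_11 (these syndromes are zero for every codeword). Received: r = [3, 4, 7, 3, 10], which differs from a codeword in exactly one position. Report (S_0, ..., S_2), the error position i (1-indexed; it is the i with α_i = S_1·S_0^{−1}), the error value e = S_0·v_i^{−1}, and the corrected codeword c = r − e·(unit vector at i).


S = (6, 3, 7), error at position 4, error magnitude e = 2, c = [3, 4, 7, 1, 10].

Step 1: column multipliers v_i = (∏_{j≠i}(α_i − α_j))^{−1} mod 11.
  i = 1 (α = 3): (3−7)(3−8)(3−6)(3−9) = (−4)·(−5)·(−3)·(−6) = 360 ≡ 8, so v_1 = 8^{−1} = 7 (mod 11).
  i = 2 (α = 7): (7−3)(7−8)(7−6)(7−9) = 4·(−1)·1·(−2) = 8 ≡ 8, so v_2 = 8^{−1} = 7 (mod 11).
  i = 3 (α = 8): (8−3)(8−7)(8−6)(8−9) = 5·1·2·(−1) = −10 ≡ 1, so v_3 = 1^{−1} = 1 (mod 11).
  i = 4 (α = 6): (6−3)(6−7)(6−8)(6−9) = 3·(−1)·(−2)·(−3) = −18 ≡ 4, so v_4 = 4^{−1} = 3 (mod 11).
  i = 5 (α = 9): (9−3)(9−7)(9−8)(9−6) = 6·2·1·3 = 36 ≡ 3, so v_5 = 3^{−1} = 4 (mod 11).
  v = [7, 7, 1, 3, 4].
Step 2: syndromes of r = [3, 4, 7, 3, 10] (all sums mod 11).
  S_0 = Σ v_i r_i = 7·3 + 7·4 + 1·7 + 3·3 + 4·10 = 105 ≡ 6.
  S_1 = Σ v_i α_i r_i = 7·3·3 + 7·7·4 + 1·8·7 + 3·6·3 + 4·9·10 = 729 ≡ 3.
  α_i^2 mod 11 = [9, 5, 9, 3, 4].
  S_2 = Σ v_i α_i^2 r_i = 7·9·3 + 7·5·4 + 1·9·7 + 3·3·3 + 4·4·10 = 579 ≡ 7.
  S = (6, 3, 7) ≠ 0, so r is not a codeword (an error is present).
Step 3: locate the error. For a single error e at position i, S_ℓ = v_i·e·α_i^ℓ, so α_err = S_1/S_0.
  S_0^{−1} = 6^{−1} = 2 (mod 11), so α_err = 3·2 = 6 ≡ 6 = α_4. Error position i = 4.
  Consistency check: S_2/S_1 = 7·4 = 28 ≡ 6 = α_err ✓ (single-error assumption holds).
Step 4: error magnitude e = S_0/v_4 = S_0·∏_{j≠4}(α_4 − α_j) = 6·4 = 24 ≡ 2 (mod 11).
Step 5: correct position 4: c_4 = r_4 − e = 3 − 2 ≡ 1 (mod 11). Hence c = [3, 4, 7, 1, 10].
  Check: interpolating c through the α_i gives m(x) = 5 + 3·x (degree < 2) with m(α_i) = c_i for every i, so c is indeed a codeword.


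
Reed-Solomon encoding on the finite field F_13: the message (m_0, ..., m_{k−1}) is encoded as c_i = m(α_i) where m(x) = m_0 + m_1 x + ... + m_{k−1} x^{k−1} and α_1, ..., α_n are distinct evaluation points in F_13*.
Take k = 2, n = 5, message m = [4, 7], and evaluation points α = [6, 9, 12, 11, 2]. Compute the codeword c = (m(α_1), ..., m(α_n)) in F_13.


c = [7, 2, 10, 3, 5]

Message polynomial: m(x) = 4 + 7·x (mod 13).
For each evaluation point α_i, compute m(α_i) mod 13:
  α_1 = 6: Horner steps 7 → 7, so m(6) = 7.
  α_2 = 9: Horner steps 7 → 2, so m(9) = 2.
  α_3 = 12: Horner steps 7 → 10, so m(12) = 10.
  α_4 = 11: Horner steps 7 → 3, so m(11) = 3.
  α_5 = 2: Horner steps 7 → 5, so m(2) = 5.
Codeword c = [7, 2, 10, 3, 5] ∈ F_13^5.


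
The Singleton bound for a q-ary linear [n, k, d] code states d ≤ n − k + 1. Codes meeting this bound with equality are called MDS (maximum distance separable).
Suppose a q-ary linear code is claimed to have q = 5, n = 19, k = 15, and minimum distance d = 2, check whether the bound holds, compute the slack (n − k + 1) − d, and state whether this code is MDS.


Singleton RHS = n − k + 1 = 5, slack = 3, bound satisfied, not MDS.

Singleton bound: d ≤ n − k + 1.
Here n = 19, k = 15, so n − k + 1 = 5.
Given d = 2, check d ≤ 5: YES.
Slack = (n − k + 1) − d = 3.
The code is NOT MDS (slack = 3 > 0).
Description: the claimed parameters are [19, 15, 2]_5; such a code would be non-MDS.


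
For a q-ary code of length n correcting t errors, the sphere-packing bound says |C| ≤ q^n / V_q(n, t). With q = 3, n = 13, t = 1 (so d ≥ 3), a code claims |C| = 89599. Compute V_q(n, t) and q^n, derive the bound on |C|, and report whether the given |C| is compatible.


V_q(n, t) = 27, q^n = 1594323, Hamming bound = 59049, |C| = 89599 > bound (violated).

Step 1: Compute V_q(n, t) = Σ_{j=0}^1 C(n, j) (q−1)^j.
  j = 0: C(13,0)·(2)^0 = 1·1 = 1.
  j = 1: C(13,1)·(2)^1 = 13·2 = 26.
  V_q(n, t) = 1 + 26 = 27.
Step 2: q^n = 3^13 = 1594323.
Step 3: Hamming bound ⌊q^n / V_q(n,t)⌋ = ⌊1594323/27⌋ = 59049.
Step 4: Compare |C| = 89599 to 59049: violated.
The claimed |C| lies above the Hamming bound, so no 3-ary code of length 13 with d ≥ 3 can have 89599 codewords.
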